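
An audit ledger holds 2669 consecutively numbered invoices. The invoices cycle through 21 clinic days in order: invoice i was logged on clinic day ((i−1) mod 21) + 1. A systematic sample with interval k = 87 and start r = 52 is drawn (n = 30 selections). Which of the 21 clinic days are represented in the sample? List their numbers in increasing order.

1, 4, 7, 10, 13, 16, 19

Consecutive selections differ by k = 87, so their clinic day numbers differ by 87 mod 21 = 3.
gcd(87, 21) = 3, so the sample visits 21/3 = 7 distinct residues mod 21.
Start 52 is clinic day 10; the clinic days hit are 1, 4, 7, 10, 13, 16, 19.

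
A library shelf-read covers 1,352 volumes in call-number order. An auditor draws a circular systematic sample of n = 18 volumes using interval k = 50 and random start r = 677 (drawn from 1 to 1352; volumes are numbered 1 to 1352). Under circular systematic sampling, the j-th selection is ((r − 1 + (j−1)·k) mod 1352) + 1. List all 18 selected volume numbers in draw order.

677, 727, 777, 827, 877, 927, 977, 1027, 1077, 1127, 1177, 1227, 1277, 1327, 25, 75, 125, 175

Selection 1: 677
Selection 2: 677 + 50 = 727
Selection 3: 727 + 50 = 777
Selection 4: 777 + 50 = 827
Selection 5: 827 + 50 = 877
Selection 6: 877 + 50 = 927
Selection 7: 927 + 50 = 977
Selection 8: 977 + 50 = 1027
Selection 9: 1027 + 50 = 1077
Selection 10: 1077 + 50 = 1127
Selection 11: 1127 + 50 = 1177
Selection 12: 1177 + 50 = 1227
Selection 13: 1227 + 50 = 1277
Selection 14: 1277 + 50 = 1327
Selection 15: 1327 + 50 = 1377 → 1377 − 1352 = 25
Selection 16: 25 + 50 = 75
Selection 17: 75 + 50 = 125
Selection 18: 125 + 50 = 175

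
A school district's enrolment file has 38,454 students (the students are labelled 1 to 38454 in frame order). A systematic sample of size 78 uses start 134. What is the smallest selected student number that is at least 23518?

k = 38454/78 = 493
Steps past start: ⌈(23518 − 134)/493⌉ = ⌈23384/493⌉ = 48
Selected student: 134 + 48×493 = 23798

23798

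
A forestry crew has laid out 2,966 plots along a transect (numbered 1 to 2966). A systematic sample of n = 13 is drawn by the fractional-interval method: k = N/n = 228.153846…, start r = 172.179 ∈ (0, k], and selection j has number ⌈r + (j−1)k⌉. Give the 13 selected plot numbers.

173, 401, 629, 857, 1085, 1313, 1542, 1770, 1998, 2226, 2454, 2682, 2911

j=1: r + 0k = 172.179 → ⌈·⌉ = 173
j=2: r + 1k = 400.332846… → ⌈·⌉ = 401
j=3: r + 2k = 628.486692… → ⌈·⌉ = 629
j=4: r + 3k = 856.640538… → ⌈·⌉ = 857
j=5: r + 4k = 1084.794384… → ⌈·⌉ = 1085
j=6: r + 5k = 1312.948230… → ⌈·⌉ = 1313
j=7: r + 6k = 1541.102076… → ⌈·⌉ = 1542
j=8: r + 7k = 1769.255923… → ⌈·⌉ = 1770
j=9: r + 8k = 1997.409769… → ⌈·⌉ = 1998
j=10: r + 9k = 2225.563615… → ⌈·⌉ = 2226
j=11: r + 10k = 2453.717461… → ⌈·⌉ = 2454
j=12: r + 11k = 2681.871307… → ⌈·⌉ = 2682
j=13: r + 12k = 2910.025153… → ⌈·⌉ = 2911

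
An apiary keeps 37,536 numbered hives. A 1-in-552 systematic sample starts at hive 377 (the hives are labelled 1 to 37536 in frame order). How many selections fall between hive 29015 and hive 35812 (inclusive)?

13

k = 552
First selection ≥ 29015: 377 + ⌈(29015−377)/552⌉·552 = 377 + 52×552 = 29081
Last selection ≤ 35812: 377 + ⌊(35812−377)/552⌋·552 = 377 + 64×552 = 35705
Count = 64 − 52 + 1 = 13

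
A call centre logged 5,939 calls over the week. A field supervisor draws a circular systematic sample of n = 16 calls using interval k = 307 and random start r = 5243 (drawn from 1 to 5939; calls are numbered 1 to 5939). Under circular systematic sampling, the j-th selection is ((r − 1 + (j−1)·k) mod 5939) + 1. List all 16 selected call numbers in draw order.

Selection 1: 5243
Selection 2: 5243 + 307 = 5550
Selection 3: 5550 + 307 = 5857
Selection 4: 5857 + 307 = 6164 → 6164 − 5939 = 225
Selection 5: 225 + 307 = 532
Selection 6: 532 + 307 = 839
Selection 7: 839 + 307 = 1146
Selection 8: 1146 + 307 = 1453
Selection 9: 1453 + 307 = 1760
Selection 10: 1760 + 307 = 2067
Selection 11: 2067 + 307 = 2374
Selection 12: 2374 + 307 = 2681
Selection 13: 2681 + 307 = 2988
Selection 14: 2988 + 307 = 3295
Selection 15: 3295 + 307 = 3602
Selection 16: 3602 + 307 = 3909

5243, 5550, 5857, 225, 532, 839, 1146, 1453, 1760, 2067, 2374, 2681, 2988, 3295, 3602, 3909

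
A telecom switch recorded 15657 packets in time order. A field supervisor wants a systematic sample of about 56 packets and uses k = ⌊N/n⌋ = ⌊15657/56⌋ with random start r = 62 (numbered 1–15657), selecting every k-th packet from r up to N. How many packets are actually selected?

k = ⌊15657/56⌋ = 279
Achieved size = ⌊(15657 − 62)/279⌋ + 1 = ⌊15595/279⌋ + 1 = 55 + 1 = 56
(last selection: 62 + 55×279 = 15407 ≤ 15657; next would be 15686 > 15657)

56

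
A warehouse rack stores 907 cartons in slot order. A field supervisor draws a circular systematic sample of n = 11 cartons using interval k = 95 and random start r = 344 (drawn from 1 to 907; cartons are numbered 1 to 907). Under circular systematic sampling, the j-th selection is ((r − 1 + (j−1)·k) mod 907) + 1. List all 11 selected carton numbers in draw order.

Selection 1: 344
Selection 2: 344 + 95 = 439
Selection 3: 439 + 95 = 534
Selection 4: 534 + 95 = 629
Selection 5: 629 + 95 = 724
Selection 6: 724 + 95 = 819
Selection 7: 819 + 95 = 914 → 914 − 907 = 7
Selection 8: 7 + 95 = 102
Selection 9: 102 + 95 = 197
Selection 10: 197 + 95 = 292
Selection 11: 292 + 95 = 387

344, 439, 534, 629, 724, 819, 7, 102, 197, 292, 387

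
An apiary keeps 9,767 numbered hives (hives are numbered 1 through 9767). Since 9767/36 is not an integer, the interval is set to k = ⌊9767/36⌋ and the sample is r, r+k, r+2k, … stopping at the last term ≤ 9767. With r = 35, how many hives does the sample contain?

k = ⌊9767/36⌋ = 271
Achieved size = ⌊(9767 − 35)/271⌋ + 1 = ⌊9732/271⌋ + 1 = 35 + 1 = 36
(last selection: 35 + 35×271 = 9520 ≤ 9767; next would be 9791 > 9767)

36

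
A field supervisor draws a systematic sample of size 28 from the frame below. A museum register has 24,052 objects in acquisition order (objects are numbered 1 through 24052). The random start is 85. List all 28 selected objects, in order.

k = N/n = 24052/28 = 859
object 1: 85
object 2: 85 + 859 = 944
object 3: 944 + 859 = 1803
object 4: 1803 + 859 = 2662
object 5: 2662 + 859 = 3521
object 6: 3521 + 859 = 4380
object 7: 4380 + 859 = 5239
object 8: 5239 + 859 = 6098
object 9: 6098 + 859 = 6957
object 10: 6957 + 859 = 7816
object 11: 7816 + 859 = 8675
object 12: 8675 + 859 = 9534
object 13: 9534 + 859 = 10393
object 14: 10393 + 859 = 11252
object 15: 11252 + 859 = 12111
object 16: 12111 + 859 = 12970
object 17: 12970 + 859 = 13829
object 18: 13829 + 859 = 14688
object 19: 14688 + 859 = 15547
object 20: 15547 + 859 = 16406
object 21: 16406 + 859 = 17265
object 22: 17265 + 859 = 18124
object 23: 18124 + 859 = 18983
object 24: 18983 + 859 = 19842
object 25: 19842 + 859 = 20701
object 26: 20701 + 859 = 21560
object 27: 21560 + 859 = 22419
object 28: 22419 + 859 = 23278

85, 944, 1803, 2662, 3521, 4380, 5239, 6098, 6957, 7816, 8675, 9534, 10393, 11252, 12111, 12970, 13829, 14688, 15547, 16406, 17265, 18124, 18983, 19842, 20701, 21560, 22419, 23278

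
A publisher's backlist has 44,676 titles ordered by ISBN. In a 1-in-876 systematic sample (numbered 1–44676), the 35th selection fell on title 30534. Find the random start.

k = 876
r = 30534 − (35−1)×876 = 30534 − 29784 = 750

750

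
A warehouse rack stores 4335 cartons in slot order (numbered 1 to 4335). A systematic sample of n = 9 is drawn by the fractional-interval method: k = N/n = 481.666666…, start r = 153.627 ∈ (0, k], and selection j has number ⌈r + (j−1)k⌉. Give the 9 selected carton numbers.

154, 636, 1117, 1599, 2081, 2562, 3044, 3526, 4007

j=1: r + 0k = 153.627 → ⌈·⌉ = 154
j=2: r + 1k = 635.293666… → ⌈·⌉ = 636
j=3: r + 2k = 1116.960333… → ⌈·⌉ = 1117
j=4: r + 3k = 1598.627 → ⌈·⌉ = 1599
j=5: r + 4k = 2080.293666… → ⌈·⌉ = 2081
j=6: r + 5k = 2561.960333… → ⌈·⌉ = 2562
j=7: r + 6k = 3043.627 → ⌈·⌉ = 3044
j=8: r + 7k = 3525.293666… → ⌈·⌉ = 3526
j=9: r + 8k = 4006.960333… → ⌈·⌉ = 4007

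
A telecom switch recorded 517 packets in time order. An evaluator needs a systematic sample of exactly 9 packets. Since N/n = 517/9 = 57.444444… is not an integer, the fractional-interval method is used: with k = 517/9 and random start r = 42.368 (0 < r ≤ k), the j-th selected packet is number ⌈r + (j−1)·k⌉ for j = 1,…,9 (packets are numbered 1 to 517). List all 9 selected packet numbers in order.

43, 100, 158, 215, 273, 330, 388, 445, 502

j=1: r + 0k = 42.368 → ⌈·⌉ = 43
j=2: r + 1k = 99.812444… → ⌈·⌉ = 100
j=3: r + 2k = 157.256888… → ⌈·⌉ = 158
j=4: r + 3k = 214.701333… → ⌈·⌉ = 215
j=5: r + 4k = 272.145777… → ⌈·⌉ = 273
j=6: r + 5k = 329.590222… → ⌈·⌉ = 330
j=7: r + 6k = 387.034666… → ⌈·⌉ = 388
j=8: r + 7k = 444.479111… → ⌈·⌉ = 445
j=9: r + 8k = 501.923555… → ⌈·⌉ = 502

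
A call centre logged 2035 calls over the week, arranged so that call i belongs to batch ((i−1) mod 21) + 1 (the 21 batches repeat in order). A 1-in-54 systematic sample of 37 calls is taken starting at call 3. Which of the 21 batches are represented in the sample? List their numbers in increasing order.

Consecutive selections differ by k = 54, so their batch numbers differ by 54 mod 21 = 12.
gcd(54, 21) = 3, so the sample visits 21/3 = 7 distinct residues mod 21.
Start 3 is batch 3; the batches hit are 3, 6, 9, 12, 15, 18, 21.

3, 6, 9, 12, 15, 18, 21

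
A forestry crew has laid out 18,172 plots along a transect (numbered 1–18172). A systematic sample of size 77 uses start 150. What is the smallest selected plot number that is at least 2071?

2274

k = 18172/77 = 236
Steps past start: ⌈(2071 − 150)/236⌉ = ⌈1921/236⌉ = 9
Selected plot: 150 + 9×236 = 2274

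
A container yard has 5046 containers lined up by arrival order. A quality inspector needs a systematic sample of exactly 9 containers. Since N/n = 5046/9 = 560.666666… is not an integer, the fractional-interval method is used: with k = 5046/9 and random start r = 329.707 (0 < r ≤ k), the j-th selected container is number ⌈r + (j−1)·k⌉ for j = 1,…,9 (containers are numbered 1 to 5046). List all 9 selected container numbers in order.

j=1: r + 0k = 329.707 → ⌈·⌉ = 330
j=2: r + 1k = 890.373666… → ⌈·⌉ = 891
j=3: r + 2k = 1451.040333… → ⌈·⌉ = 1452
j=4: r + 3k = 2011.707 → ⌈·⌉ = 2012
j=5: r + 4k = 2572.373666… → ⌈·⌉ = 2573
j=6: r + 5k = 3133.040333… → ⌈·⌉ = 3134
j=7: r + 6k = 3693.707 → ⌈·⌉ = 3694
j=8: r + 7k = 4254.373666… → ⌈·⌉ = 4255
j=9: r + 8k = 4815.040333… → ⌈·⌉ = 4816

330, 891, 1452, 2012, 2573, 3134, 3694, 4255, 4816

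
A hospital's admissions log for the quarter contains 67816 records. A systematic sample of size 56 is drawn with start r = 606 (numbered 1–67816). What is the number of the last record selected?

k = 67816/56 = 1211
56th selection = r + (56−1)·k = 606 + 55×1211 = 606 + 66605 = 67211

67211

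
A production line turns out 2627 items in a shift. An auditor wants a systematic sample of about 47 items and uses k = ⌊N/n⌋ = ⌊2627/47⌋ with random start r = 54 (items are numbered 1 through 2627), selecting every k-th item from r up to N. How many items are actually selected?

47

k = ⌊2627/47⌋ = 55
Achieved size = ⌊(2627 − 54)/55⌋ + 1 = ⌊2573/55⌋ + 1 = 46 + 1 = 47
(last selection: 54 + 46×55 = 2584 ≤ 2627; next would be 2639 > 2627)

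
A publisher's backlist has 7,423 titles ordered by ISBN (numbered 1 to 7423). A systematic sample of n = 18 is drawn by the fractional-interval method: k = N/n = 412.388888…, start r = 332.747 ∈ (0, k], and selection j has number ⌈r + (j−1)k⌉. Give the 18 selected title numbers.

333, 746, 1158, 1570, 1983, 2395, 2808, 3220, 3632, 4045, 4457, 4870, 5282, 5694, 6107, 6519, 6931, 7344

j=1: r + 0k = 332.747 → ⌈·⌉ = 333
j=2: r + 1k = 745.135888… → ⌈·⌉ = 746
j=3: r + 2k = 1157.524777… → ⌈·⌉ = 1158
j=4: r + 3k = 1569.913666… → ⌈·⌉ = 1570
j=5: r + 4k = 1982.302555… → ⌈·⌉ = 1983
j=6: r + 5k = 2394.691444… → ⌈·⌉ = 2395
j=7: r + 6k = 2807.080333… → ⌈·⌉ = 2808
j=8: r + 7k = 3219.469222… → ⌈·⌉ = 3220
j=9: r + 8k = 3631.858111… → ⌈·⌉ = 3632
j=10: r + 9k = 4044.247 → ⌈·⌉ = 4045
j=11: r + 10k = 4456.635888… → ⌈·⌉ = 4457
j=12: r + 11k = 4869.024777… → ⌈·⌉ = 4870
j=13: r + 12k = 5281.413666… → ⌈·⌉ = 5282
j=14: r + 13k = 5693.802555… → ⌈·⌉ = 5694
j=15: r + 14k = 6106.191444… → ⌈·⌉ = 6107
j=16: r + 15k = 6518.580333… → ⌈·⌉ = 6519
j=17: r + 16k = 6930.969222… → ⌈·⌉ = 6931
j=18: r + 17k = 7343.358111… → ⌈·⌉ = 7344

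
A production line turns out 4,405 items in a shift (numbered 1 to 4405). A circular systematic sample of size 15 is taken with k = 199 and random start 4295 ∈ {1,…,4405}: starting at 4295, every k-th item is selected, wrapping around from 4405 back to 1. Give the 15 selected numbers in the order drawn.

Selection 1: 4295
Selection 2: 4295 + 199 = 4494 → 4494 − 4405 = 89
Selection 3: 89 + 199 = 288
Selection 4: 288 + 199 = 487
Selection 5: 487 + 199 = 686
Selection 6: 686 + 199 = 885
Selection 7: 885 + 199 = 1084
Selection 8: 1084 + 199 = 1283
Selection 9: 1283 + 199 = 1482
Selection 10: 1482 + 199 = 1681
Selection 11: 1681 + 199 = 1880
Selection 12: 1880 + 199 = 2079
Selection 13: 2079 + 199 = 2278
Selection 14: 2278 + 199 = 2477
Selection 15: 2477 + 199 = 2676

4295, 89, 288, 487, 686, 885, 1084, 1283, 1482, 1681, 1880, 2079, 2278, 2477, 2676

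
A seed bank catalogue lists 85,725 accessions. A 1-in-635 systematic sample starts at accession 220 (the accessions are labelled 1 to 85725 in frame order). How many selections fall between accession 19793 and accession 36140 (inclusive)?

k = 635
First selection ≥ 19793: 220 + ⌈(19793−220)/635⌉·635 = 220 + 31×635 = 19905
Last selection ≤ 36140: 220 + ⌊(36140−220)/635⌋·635 = 220 + 56×635 = 35780
Count = 56 − 31 + 1 = 26

26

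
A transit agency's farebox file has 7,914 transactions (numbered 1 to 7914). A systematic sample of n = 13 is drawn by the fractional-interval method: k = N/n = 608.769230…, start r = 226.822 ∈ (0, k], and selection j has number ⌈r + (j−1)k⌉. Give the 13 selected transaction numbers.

227, 836, 1445, 2054, 2662, 3271, 3880, 4489, 5097, 5706, 6315, 6924, 7533

j=1: r + 0k = 226.822 → ⌈·⌉ = 227
j=2: r + 1k = 835.591230… → ⌈·⌉ = 836
j=3: r + 2k = 1444.360461… → ⌈·⌉ = 1445
j=4: r + 3k = 2053.129692… → ⌈·⌉ = 2054
j=5: r + 4k = 2661.898923… → ⌈·⌉ = 2662
j=6: r + 5k = 3270.668153… → ⌈·⌉ = 3271
j=7: r + 6k = 3879.437384… → ⌈·⌉ = 3880
j=8: r + 7k = 4488.206615… → ⌈·⌉ = 4489
j=9: r + 8k = 5096.975846… → ⌈·⌉ = 5097
j=10: r + 9k = 5705.745076… → ⌈·⌉ = 5706
j=11: r + 10k = 6314.514307… → ⌈·⌉ = 6315
j=12: r + 11k = 6923.283538… → ⌈·⌉ = 6924
j=13: r + 12k = 7532.052769… → ⌈·⌉ = 7533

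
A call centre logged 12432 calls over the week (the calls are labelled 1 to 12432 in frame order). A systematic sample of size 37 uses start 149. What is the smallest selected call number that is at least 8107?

8213

k = 12432/37 = 336
Steps past start: ⌈(8107 − 149)/336⌉ = ⌈7958/336⌉ = 24
Selected call: 149 + 24×336 = 8213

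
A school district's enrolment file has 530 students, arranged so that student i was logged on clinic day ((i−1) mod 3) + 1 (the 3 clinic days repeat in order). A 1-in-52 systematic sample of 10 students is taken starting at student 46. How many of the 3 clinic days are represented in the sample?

Consecutive selections differ by k = 52, so their clinic day numbers differ by 52 mod 3 = 1.
gcd(52, 3) = 1, so the sample visits 3/1 = 3 distinct residues mod 3.
Start 46 is clinic day 1; the clinic days hit are 1, 2, 3.

3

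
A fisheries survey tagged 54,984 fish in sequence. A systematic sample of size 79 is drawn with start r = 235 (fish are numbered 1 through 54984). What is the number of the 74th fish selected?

k = 54984/79 = 696
74th selection = r + (74−1)·k = 235 + 73×696 = 235 + 50808 = 51043

51043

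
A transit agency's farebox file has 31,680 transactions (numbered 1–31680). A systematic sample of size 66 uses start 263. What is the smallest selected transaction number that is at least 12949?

k = 31680/66 = 480
Steps past start: ⌈(12949 − 263)/480⌉ = ⌈12686/480⌉ = 27
Selected transaction: 263 + 27×480 = 13223

13223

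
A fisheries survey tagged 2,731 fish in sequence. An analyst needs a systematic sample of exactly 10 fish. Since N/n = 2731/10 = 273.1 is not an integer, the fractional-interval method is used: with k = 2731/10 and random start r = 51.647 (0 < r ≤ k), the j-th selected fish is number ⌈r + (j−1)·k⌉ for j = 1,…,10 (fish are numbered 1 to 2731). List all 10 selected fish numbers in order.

j=1: r + 0k = 51.647 → ⌈·⌉ = 52
j=2: r + 1k = 324.747 → ⌈·⌉ = 325
j=3: r + 2k = 597.847 → ⌈·⌉ = 598
j=4: r + 3k = 870.947 → ⌈·⌉ = 871
j=5: r + 4k = 1144.047 → ⌈·⌉ = 1145
j=6: r + 5k = 1417.147 → ⌈·⌉ = 1418
j=7: r + 6k = 1690.247 → ⌈·⌉ = 1691
j=8: r + 7k = 1963.347 → ⌈·⌉ = 1964
j=9: r + 8k = 2236.447 → ⌈·⌉ = 2237
j=10: r + 9k = 2509.547 → ⌈·⌉ = 2510

52, 325, 598, 871, 1145, 1418, 1691, 1964, 2237, 2510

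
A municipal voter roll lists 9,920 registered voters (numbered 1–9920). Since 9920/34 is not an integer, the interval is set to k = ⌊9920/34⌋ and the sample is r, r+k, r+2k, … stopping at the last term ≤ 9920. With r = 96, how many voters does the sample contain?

34

k = ⌊9920/34⌋ = 291
Achieved size = ⌊(9920 − 96)/291⌋ + 1 = ⌊9824/291⌋ + 1 = 33 + 1 = 34
(last selection: 96 + 33×291 = 9699 ≤ 9920; next would be 9990 > 9920)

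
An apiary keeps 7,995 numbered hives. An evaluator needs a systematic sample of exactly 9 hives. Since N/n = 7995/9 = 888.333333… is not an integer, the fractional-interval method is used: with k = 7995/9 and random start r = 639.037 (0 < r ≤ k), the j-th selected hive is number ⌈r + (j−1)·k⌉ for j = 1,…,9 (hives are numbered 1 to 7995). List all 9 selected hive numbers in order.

j=1: r + 0k = 639.037 → ⌈·⌉ = 640
j=2: r + 1k = 1527.370333… → ⌈·⌉ = 1528
j=3: r + 2k = 2415.703666… → ⌈·⌉ = 2416
j=4: r + 3k = 3304.037 → ⌈·⌉ = 3305
j=5: r + 4k = 4192.370333… → ⌈·⌉ = 4193
j=6: r + 5k = 5080.703666… → ⌈·⌉ = 5081
j=7: r + 6k = 5969.037 → ⌈·⌉ = 5970
j=8: r + 7k = 6857.370333… → ⌈·⌉ = 6858
j=9: r + 8k = 7745.703666… → ⌈·⌉ = 7746

640, 1528, 2416, 3305, 4193, 5081, 5970, 6858, 7746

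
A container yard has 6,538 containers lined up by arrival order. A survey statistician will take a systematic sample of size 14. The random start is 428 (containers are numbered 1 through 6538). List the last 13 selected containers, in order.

k = N/n = 6538/14 = 467
2nd selection = 428 + 1×467 = 895
3rd: 895 + 467 = 1362
4th: 1362 + 467 = 1829
5th: 1829 + 467 = 2296
6th: 2296 + 467 = 2763
7th: 2763 + 467 = 3230
8th: 3230 + 467 = 3697
9th: 3697 + 467 = 4164
10th: 4164 + 467 = 4631
11th: 4631 + 467 = 5098
12th: 5098 + 467 = 5565
13th: 5565 + 467 = 6032
14th: 6032 + 467 = 6499

895, 1362, 1829, 2296, 2763, 3230, 3697, 4164, 4631, 5098, 5565, 6032, 6499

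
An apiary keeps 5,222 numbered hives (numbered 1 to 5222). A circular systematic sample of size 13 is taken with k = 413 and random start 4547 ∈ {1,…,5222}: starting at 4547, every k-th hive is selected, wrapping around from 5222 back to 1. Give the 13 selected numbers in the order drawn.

4547, 4960, 151, 564, 977, 1390, 1803, 2216, 2629, 3042, 3455, 3868, 4281

Selection 1: 4547
Selection 2: 4547 + 413 = 4960
Selection 3: 4960 + 413 = 5373 → 5373 − 5222 = 151
Selection 4: 151 + 413 = 564
Selection 5: 564 + 413 = 977
Selection 6: 977 + 413 = 1390
Selection 7: 1390 + 413 = 1803
Selection 8: 1803 + 413 = 2216
Selection 9: 2216 + 413 = 2629
Selection 10: 2629 + 413 = 3042
Selection 11: 3042 + 413 = 3455
Selection 12: 3455 + 413 = 3868
Selection 13: 3868 + 413 = 4281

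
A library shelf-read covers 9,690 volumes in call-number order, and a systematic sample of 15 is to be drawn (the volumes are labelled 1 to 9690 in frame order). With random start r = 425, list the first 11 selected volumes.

k = N/n = 9690/15 = 646
volume 1: 425
volume 2: 425 + 646 = 1071
volume 3: 1071 + 646 = 1717
volume 4: 1717 + 646 = 2363
volume 5: 2363 + 646 = 3009
volume 6: 3009 + 646 = 3655
volume 7: 3655 + 646 = 4301
volume 8: 4301 + 646 = 4947
volume 9: 4947 + 646 = 5593
volume 10: 5593 + 646 = 6239
volume 11: 6239 + 646 = 6885

425, 1071, 1717, 2363, 3009, 3655, 4301, 4947, 5593, 6239, 6885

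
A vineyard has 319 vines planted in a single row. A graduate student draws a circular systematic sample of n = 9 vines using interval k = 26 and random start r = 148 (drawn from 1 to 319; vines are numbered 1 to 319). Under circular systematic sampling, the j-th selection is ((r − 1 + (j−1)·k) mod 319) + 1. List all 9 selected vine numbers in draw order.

Selection 1: 148
Selection 2: 148 + 26 = 174
Selection 3: 174 + 26 = 200
Selection 4: 200 + 26 = 226
Selection 5: 226 + 26 = 252
Selection 6: 252 + 26 = 278
Selection 7: 278 + 26 = 304
Selection 8: 304 + 26 = 330 → 330 − 319 = 11
Selection 9: 11 + 26 = 37

148, 174, 200, 226, 252, 278, 304, 11, 37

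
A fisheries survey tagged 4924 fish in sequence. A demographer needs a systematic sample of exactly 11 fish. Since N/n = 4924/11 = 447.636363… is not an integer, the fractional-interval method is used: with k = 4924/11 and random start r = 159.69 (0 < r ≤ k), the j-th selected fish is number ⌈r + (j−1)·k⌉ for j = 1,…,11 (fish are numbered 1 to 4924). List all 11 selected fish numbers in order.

160, 608, 1055, 1503, 1951, 2398, 2846, 3294, 3741, 4189, 4637

j=1: r + 0k = 159.69 → ⌈·⌉ = 160
j=2: r + 1k = 607.326363… → ⌈·⌉ = 608
j=3: r + 2k = 1054.962727… → ⌈·⌉ = 1055
j=4: r + 3k = 1502.599090… → ⌈·⌉ = 1503
j=5: r + 4k = 1950.235454… → ⌈·⌉ = 1951
j=6: r + 5k = 2397.871818… → ⌈·⌉ = 2398
j=7: r + 6k = 2845.508181… → ⌈·⌉ = 2846
j=8: r + 7k = 3293.144545… → ⌈·⌉ = 3294
j=9: r + 8k = 3740.780909… → ⌈·⌉ = 3741
j=10: r + 9k = 4188.417272… → ⌈·⌉ = 4189
j=11: r + 10k = 4636.053636… → ⌈·⌉ = 4637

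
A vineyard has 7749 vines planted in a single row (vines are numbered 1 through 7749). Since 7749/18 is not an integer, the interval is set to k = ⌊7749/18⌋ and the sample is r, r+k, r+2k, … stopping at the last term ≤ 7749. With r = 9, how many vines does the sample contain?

19

k = ⌊7749/18⌋ = 430
Achieved size = ⌊(7749 − 9)/430⌋ + 1 = ⌊7740/430⌋ + 1 = 18 + 1 = 19
(last selection: 9 + 18×430 = 7749 ≤ 7749; next would be 8179 > 7749)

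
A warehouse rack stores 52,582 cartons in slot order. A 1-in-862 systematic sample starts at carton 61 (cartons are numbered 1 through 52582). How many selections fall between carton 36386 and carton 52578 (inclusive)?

k = 862
First selection ≥ 36386: 61 + ⌈(36386−61)/862⌉·862 = 61 + 43×862 = 37127
Last selection ≤ 52578: 61 + ⌊(52578−61)/862⌋·862 = 61 + 60×862 = 51781
Count = 60 − 43 + 1 = 18

18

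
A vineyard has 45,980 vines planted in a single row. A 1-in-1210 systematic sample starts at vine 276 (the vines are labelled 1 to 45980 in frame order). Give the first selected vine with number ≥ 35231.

k = 1210
Steps past start: ⌈(35231 − 276)/1210⌉ = ⌈34955/1210⌉ = 29
Selected vine: 276 + 29×1210 = 35366

35366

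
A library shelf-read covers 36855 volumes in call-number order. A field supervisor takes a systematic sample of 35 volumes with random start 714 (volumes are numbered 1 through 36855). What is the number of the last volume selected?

k = 36855/35 = 1053
35th selection = r + (35−1)·k = 714 + 34×1053 = 714 + 35802 = 36516

36516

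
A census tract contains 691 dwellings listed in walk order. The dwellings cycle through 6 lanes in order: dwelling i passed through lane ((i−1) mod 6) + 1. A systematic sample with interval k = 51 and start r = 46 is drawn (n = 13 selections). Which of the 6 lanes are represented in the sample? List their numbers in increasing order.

1, 4

Consecutive selections differ by k = 51, so their lane numbers differ by 51 mod 6 = 3.
gcd(51, 6) = 3, so the sample visits 6/3 = 2 distinct residues mod 6.
Start 46 is lane 4; the lanes hit are 1, 4.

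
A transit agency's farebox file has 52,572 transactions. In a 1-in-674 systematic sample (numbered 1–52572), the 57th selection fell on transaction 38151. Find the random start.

407

k = 674
r = 38151 − (57−1)×674 = 38151 − 37744 = 407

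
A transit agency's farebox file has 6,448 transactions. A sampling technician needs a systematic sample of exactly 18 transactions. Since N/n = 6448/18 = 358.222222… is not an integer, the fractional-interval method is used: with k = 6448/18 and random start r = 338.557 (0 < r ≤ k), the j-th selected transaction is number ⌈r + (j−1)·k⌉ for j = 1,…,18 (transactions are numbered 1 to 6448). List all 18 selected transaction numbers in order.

j=1: r + 0k = 338.557 → ⌈·⌉ = 339
j=2: r + 1k = 696.779222… → ⌈·⌉ = 697
j=3: r + 2k = 1055.001444… → ⌈·⌉ = 1056
j=4: r + 3k = 1413.223666… → ⌈·⌉ = 1414
j=5: r + 4k = 1771.445888… → ⌈·⌉ = 1772
j=6: r + 5k = 2129.668111… → ⌈·⌉ = 2130
j=7: r + 6k = 2487.890333… → ⌈·⌉ = 2488
j=8: r + 7k = 2846.112555… → ⌈·⌉ = 2847
j=9: r + 8k = 3204.334777… → ⌈·⌉ = 3205
j=10: r + 9k = 3562.557 → ⌈·⌉ = 3563
j=11: r + 10k = 3920.779222… → ⌈·⌉ = 3921
j=12: r + 11k = 4279.001444… → ⌈·⌉ = 4280
j=13: r + 12k = 4637.223666… → ⌈·⌉ = 4638
j=14: r + 13k = 4995.445888… → ⌈·⌉ = 4996
j=15: r + 14k = 5353.668111… → ⌈·⌉ = 5354
j=16: r + 15k = 5711.890333… → ⌈·⌉ = 5712
j=17: r + 16k = 6070.112555… → ⌈·⌉ = 6071
j=18: r + 17k = 6428.334777… → ⌈·⌉ = 6429

339, 697, 1056, 1414, 1772, 2130, 2488, 2847, 3205, 3563, 3921, 4280, 4638, 4996, 5354, 5712, 6071, 6429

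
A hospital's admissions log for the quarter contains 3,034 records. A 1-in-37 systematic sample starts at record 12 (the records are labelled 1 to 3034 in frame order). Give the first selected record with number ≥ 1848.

k = 37
Steps past start: ⌈(1848 − 12)/37⌉ = ⌈1836/37⌉ = 50
Selected record: 12 + 50×37 = 1862

1862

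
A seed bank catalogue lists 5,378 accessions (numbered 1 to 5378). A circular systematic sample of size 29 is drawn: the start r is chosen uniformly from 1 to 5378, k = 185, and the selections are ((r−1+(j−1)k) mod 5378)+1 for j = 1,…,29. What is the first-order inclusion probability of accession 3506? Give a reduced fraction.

29/5378

For each position j, as r ranges over 1…5378 the j-th selection hits every accession exactly once, so accession 3506 is selected for exactly 29 of the 5378 starts.
Inclusion probability = 29/5378.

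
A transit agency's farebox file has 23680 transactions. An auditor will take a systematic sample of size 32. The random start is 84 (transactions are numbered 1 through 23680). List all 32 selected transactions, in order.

84, 824, 1564, 2304, 3044, 3784, 4524, 5264, 6004, 6744, 7484, 8224, 8964, 9704, 10444, 11184, 11924, 12664, 13404, 14144, 14884, 15624, 16364, 17104, 17844, 18584, 19324, 20064, 20804, 21544, 22284, 23024

k = N/n = 23680/32 = 740
transaction 1: 84
transaction 2: 84 + 740 = 824
transaction 3: 824 + 740 = 1564
transaction 4: 1564 + 740 = 2304
transaction 5: 2304 + 740 = 3044
transaction 6: 3044 + 740 = 3784
transaction 7: 3784 + 740 = 4524
transaction 8: 4524 + 740 = 5264
transaction 9: 5264 + 740 = 6004
transaction 10: 6004 + 740 = 6744
transaction 11: 6744 + 740 = 7484
transaction 12: 7484 + 740 = 8224
transaction 13: 8224 + 740 = 8964
transaction 14: 8964 + 740 = 9704
transaction 15: 9704 + 740 = 10444
transaction 16: 10444 + 740 = 11184
transaction 17: 11184 + 740 = 11924
transaction 18: 11924 + 740 = 12664
transaction 19: 12664 + 740 = 13404
transaction 20: 13404 + 740 = 14144
transaction 21: 14144 + 740 = 14884
transaction 22: 14884 + 740 = 15624
transaction 23: 15624 + 740 = 16364
transaction 24: 16364 + 740 = 17104
transaction 25: 17104 + 740 = 17844
transaction 26: 17844 + 740 = 18584
transaction 27: 18584 + 740 = 19324
transaction 28: 19324 + 740 = 20064
transaction 29: 20064 + 740 = 20804
transaction 30: 20804 + 740 = 21544
transaction 31: 21544 + 740 = 22284
transaction 32: 22284 + 740 = 23024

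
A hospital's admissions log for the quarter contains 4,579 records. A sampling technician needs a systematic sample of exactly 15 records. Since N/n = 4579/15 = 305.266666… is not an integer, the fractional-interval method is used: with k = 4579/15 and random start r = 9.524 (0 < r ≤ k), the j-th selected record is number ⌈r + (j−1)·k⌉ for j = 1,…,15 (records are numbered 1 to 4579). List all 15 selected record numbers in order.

j=1: r + 0k = 9.524 → ⌈·⌉ = 10
j=2: r + 1k = 314.790666… → ⌈·⌉ = 315
j=3: r + 2k = 620.057333… → ⌈·⌉ = 621
j=4: r + 3k = 925.324 → ⌈·⌉ = 926
j=5: r + 4k = 1230.590666… → ⌈·⌉ = 1231
j=6: r + 5k = 1535.857333… → ⌈·⌉ = 1536
j=7: r + 6k = 1841.124 → ⌈·⌉ = 1842
j=8: r + 7k = 2146.390666… → ⌈·⌉ = 2147
j=9: r + 8k = 2451.657333… → ⌈·⌉ = 2452
j=10: r + 9k = 2756.924 → ⌈·⌉ = 2757
j=11: r + 10k = 3062.190666… → ⌈·⌉ = 3063
j=12: r + 11k = 3367.457333… → ⌈·⌉ = 3368
j=13: r + 12k = 3672.724 → ⌈·⌉ = 3673
j=14: r + 13k = 3977.990666… → ⌈·⌉ = 3978
j=15: r + 14k = 4283.257333… → ⌈·⌉ = 4284

10, 315, 621, 926, 1231, 1536, 1842, 2147, 2452, 2757, 3063, 3368, 3673, 3978, 4284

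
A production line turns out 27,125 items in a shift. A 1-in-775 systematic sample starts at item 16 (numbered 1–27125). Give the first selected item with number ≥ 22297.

k = 775
Steps past start: ⌈(22297 − 16)/775⌉ = ⌈22281/775⌉ = 29
Selected item: 16 + 29×775 = 22491

22491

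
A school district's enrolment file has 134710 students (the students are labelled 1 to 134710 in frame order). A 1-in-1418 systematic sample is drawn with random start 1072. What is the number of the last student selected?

134364

k = 1418
95th selection = r + (95−1)·k = 1072 + 94×1418 = 1072 + 133292 = 134364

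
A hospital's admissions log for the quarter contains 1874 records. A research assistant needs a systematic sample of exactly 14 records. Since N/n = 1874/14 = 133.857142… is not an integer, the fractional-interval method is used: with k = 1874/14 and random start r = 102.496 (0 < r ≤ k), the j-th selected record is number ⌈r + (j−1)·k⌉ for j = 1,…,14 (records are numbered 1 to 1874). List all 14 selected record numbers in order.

j=1: r + 0k = 102.496 → ⌈·⌉ = 103
j=2: r + 1k = 236.353142… → ⌈·⌉ = 237
j=3: r + 2k = 370.210285… → ⌈·⌉ = 371
j=4: r + 3k = 504.067428… → ⌈·⌉ = 505
j=5: r + 4k = 637.924571… → ⌈·⌉ = 638
j=6: r + 5k = 771.781714… → ⌈·⌉ = 772
j=7: r + 6k = 905.638857… → ⌈·⌉ = 906
j=8: r + 7k = 1039.496 → ⌈·⌉ = 1040
j=9: r + 8k = 1173.353142… → ⌈·⌉ = 1174
j=10: r + 9k = 1307.210285… → ⌈·⌉ = 1308
j=11: r + 10k = 1441.067428… → ⌈·⌉ = 1442
j=12: r + 11k = 1574.924571… → ⌈·⌉ = 1575
j=13: r + 12k = 1708.781714… → ⌈·⌉ = 1709
j=14: r + 13k = 1842.638857… → ⌈·⌉ = 1843

103, 237, 371, 505, 638, 772, 906, 1040, 1174, 1308, 1442, 1575, 1709, 1843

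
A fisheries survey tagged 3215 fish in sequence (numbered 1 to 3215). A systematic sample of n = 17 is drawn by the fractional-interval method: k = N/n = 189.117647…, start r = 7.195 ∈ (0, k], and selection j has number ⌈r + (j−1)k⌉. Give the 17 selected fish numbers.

j=1: r + 0k = 7.195 → ⌈·⌉ = 8
j=2: r + 1k = 196.312647… → ⌈·⌉ = 197
j=3: r + 2k = 385.430294… → ⌈·⌉ = 386
j=4: r + 3k = 574.547941… → ⌈·⌉ = 575
j=5: r + 4k = 763.665588… → ⌈·⌉ = 764
j=6: r + 5k = 952.783235… → ⌈·⌉ = 953
j=7: r + 6k = 1141.900882… → ⌈·⌉ = 1142
j=8: r + 7k = 1331.018529… → ⌈·⌉ = 1332
j=9: r + 8k = 1520.136176… → ⌈·⌉ = 1521
j=10: r + 9k = 1709.253823… → ⌈·⌉ = 1710
j=11: r + 10k = 1898.371470… → ⌈·⌉ = 1899
j=12: r + 11k = 2087.489117… → ⌈·⌉ = 2088
j=13: r + 12k = 2276.606764… → ⌈·⌉ = 2277
j=14: r + 13k = 2465.724411… → ⌈·⌉ = 2466
j=15: r + 14k = 2654.842058… → ⌈·⌉ = 2655
j=16: r + 15k = 2843.959705… → ⌈·⌉ = 2844
j=17: r + 16k = 3033.077352… → ⌈·⌉ = 3034

8, 197, 386, 575, 764, 953, 1142, 1332, 1521, 1710, 1899, 2088, 2277, 2466, 2655, 2844, 3034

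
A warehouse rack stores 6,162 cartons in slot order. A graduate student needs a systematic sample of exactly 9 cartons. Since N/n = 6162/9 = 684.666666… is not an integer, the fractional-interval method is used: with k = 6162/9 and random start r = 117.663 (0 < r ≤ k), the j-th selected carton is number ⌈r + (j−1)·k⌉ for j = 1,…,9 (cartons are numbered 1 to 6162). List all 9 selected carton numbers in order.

118, 803, 1487, 2172, 2857, 3541, 4226, 4911, 5595

j=1: r + 0k = 117.663 → ⌈·⌉ = 118
j=2: r + 1k = 802.329666… → ⌈·⌉ = 803
j=3: r + 2k = 1486.996333… → ⌈·⌉ = 1487
j=4: r + 3k = 2171.663 → ⌈·⌉ = 2172
j=5: r + 4k = 2856.329666… → ⌈·⌉ = 2857
j=6: r + 5k = 3540.996333… → ⌈·⌉ = 3541
j=7: r + 6k = 4225.663 → ⌈·⌉ = 4226
j=8: r + 7k = 4910.329666… → ⌈·⌉ = 4911
j=9: r + 8k = 5594.996333… → ⌈·⌉ = 5595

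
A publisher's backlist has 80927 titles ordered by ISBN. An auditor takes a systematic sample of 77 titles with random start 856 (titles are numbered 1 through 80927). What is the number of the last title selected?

80732

k = 80927/77 = 1051
77th selection = r + (77−1)·k = 856 + 76×1051 = 856 + 79876 = 80732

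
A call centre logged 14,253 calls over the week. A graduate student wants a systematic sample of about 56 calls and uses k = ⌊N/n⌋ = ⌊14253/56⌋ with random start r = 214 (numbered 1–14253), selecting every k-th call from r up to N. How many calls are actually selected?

56

k = ⌊14253/56⌋ = 254
Achieved size = ⌊(14253 − 214)/254⌋ + 1 = ⌊14039/254⌋ + 1 = 55 + 1 = 56
(last selection: 214 + 55×254 = 14184 ≤ 14253; next would be 14438 > 14253)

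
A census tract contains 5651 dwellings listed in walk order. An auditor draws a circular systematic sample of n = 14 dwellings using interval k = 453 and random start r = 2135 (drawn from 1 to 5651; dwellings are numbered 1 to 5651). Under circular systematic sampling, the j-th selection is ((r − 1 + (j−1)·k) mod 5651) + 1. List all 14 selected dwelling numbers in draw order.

Selection 1: 2135
Selection 2: 2135 + 453 = 2588
Selection 3: 2588 + 453 = 3041
Selection 4: 3041 + 453 = 3494
Selection 5: 3494 + 453 = 3947
Selection 6: 3947 + 453 = 4400
Selection 7: 4400 + 453 = 4853
Selection 8: 4853 + 453 = 5306
Selection 9: 5306 + 453 = 5759 → 5759 − 5651 = 108
Selection 10: 108 + 453 = 561
Selection 11: 561 + 453 = 1014
Selection 12: 1014 + 453 = 1467
Selection 13: 1467 + 453 = 1920
Selection 14: 1920 + 453 = 2373

2135, 2588, 3041, 3494, 3947, 4400, 4853, 5306, 108, 561, 1014, 1467, 1920, 2373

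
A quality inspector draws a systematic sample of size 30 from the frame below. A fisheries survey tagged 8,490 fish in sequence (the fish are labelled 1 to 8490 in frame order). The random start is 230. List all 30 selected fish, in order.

k = N/n = 8490/30 = 283
fish 1: 230
fish 2: 230 + 283 = 513
fish 3: 513 + 283 = 796
fish 4: 796 + 283 = 1079
fish 5: 1079 + 283 = 1362
fish 6: 1362 + 283 = 1645
fish 7: 1645 + 283 = 1928
fish 8: 1928 + 283 = 2211
fish 9: 2211 + 283 = 2494
fish 10: 2494 + 283 = 2777
fish 11: 2777 + 283 = 3060
fish 12: 3060 + 283 = 3343
fish 13: 3343 + 283 = 3626
fish 14: 3626 + 283 = 3909
fish 15: 3909 + 283 = 4192
fish 16: 4192 + 283 = 4475
fish 17: 4475 + 283 = 4758
fish 18: 4758 + 283 = 5041
fish 19: 5041 + 283 = 5324
fish 20: 5324 + 283 = 5607
fish 21: 5607 + 283 = 5890
fish 22: 5890 + 283 = 6173
fish 23: 6173 + 283 = 6456
fish 24: 6456 + 283 = 6739
fish 25: 6739 + 283 = 7022
fish 26: 7022 + 283 = 7305
fish 27: 7305 + 283 = 7588
fish 28: 7588 + 283 = 7871
fish 29: 7871 + 283 = 8154
fish 30: 8154 + 283 = 8437

230, 513, 796, 1079, 1362, 1645, 1928, 2211, 2494, 2777, 3060, 3343, 3626, 3909, 4192, 4475, 4758, 5041, 5324, 5607, 5890, 6173, 6456, 6739, 7022, 7305, 7588, 7871, 8154, 8437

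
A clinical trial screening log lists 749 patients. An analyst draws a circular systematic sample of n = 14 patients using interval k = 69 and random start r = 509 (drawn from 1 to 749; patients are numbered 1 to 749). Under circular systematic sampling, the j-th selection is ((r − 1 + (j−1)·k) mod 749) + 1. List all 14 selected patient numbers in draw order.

Selection 1: 509
Selection 2: 509 + 69 = 578
Selection 3: 578 + 69 = 647
Selection 4: 647 + 69 = 716
Selection 5: 716 + 69 = 785 → 785 − 749 = 36
Selection 6: 36 + 69 = 105
Selection 7: 105 + 69 = 174
Selection 8: 174 + 69 = 243
Selection 9: 243 + 69 = 312
Selection 10: 312 + 69 = 381
Selection 11: 381 + 69 = 450
Selection 12: 450 + 69 = 519
Selection 13: 519 + 69 = 588
Selection 14: 588 + 69 = 657

509, 578, 647, 716, 36, 105, 174, 243, 312, 381, 450, 519, 588, 657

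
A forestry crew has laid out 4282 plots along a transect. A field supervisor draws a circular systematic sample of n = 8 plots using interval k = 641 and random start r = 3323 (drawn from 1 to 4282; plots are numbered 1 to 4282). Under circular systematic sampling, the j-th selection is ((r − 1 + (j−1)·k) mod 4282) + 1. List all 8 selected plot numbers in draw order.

3323, 3964, 323, 964, 1605, 2246, 2887, 3528

Selection 1: 3323
Selection 2: 3323 + 641 = 3964
Selection 3: 3964 + 641 = 4605 → 4605 − 4282 = 323
Selection 4: 323 + 641 = 964
Selection 5: 964 + 641 = 1605
Selection 6: 1605 + 641 = 2246
Selection 7: 2246 + 641 = 2887
Selection 8: 2887 + 641 = 3528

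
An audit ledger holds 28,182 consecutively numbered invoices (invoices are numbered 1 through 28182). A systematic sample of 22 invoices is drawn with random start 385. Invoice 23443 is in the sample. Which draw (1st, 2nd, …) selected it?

k = 28182/22 = 1281
position = (23443 − 385)/1281 + 1 = 23058/1281 + 1 = 18 + 1 = 19

19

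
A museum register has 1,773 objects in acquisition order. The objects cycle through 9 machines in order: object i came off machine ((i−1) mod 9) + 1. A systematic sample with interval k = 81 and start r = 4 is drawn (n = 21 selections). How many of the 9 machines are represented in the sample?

1

Consecutive selections differ by k = 81, so their machine numbers differ by 81 mod 9 = 0.
gcd(81, 9) = 9, so the sample visits 9/9 = 1 distinct residues mod 9.
Start 4 is machine 4; the machines hit are 4.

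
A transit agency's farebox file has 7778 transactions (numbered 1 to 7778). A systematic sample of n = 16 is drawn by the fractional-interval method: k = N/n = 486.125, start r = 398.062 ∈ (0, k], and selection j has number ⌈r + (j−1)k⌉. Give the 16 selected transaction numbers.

399, 885, 1371, 1857, 2343, 2829, 3315, 3801, 4288, 4774, 5260, 5746, 6232, 6718, 7204, 7690

j=1: r + 0k = 398.062 → ⌈·⌉ = 399
j=2: r + 1k = 884.187 → ⌈·⌉ = 885
j=3: r + 2k = 1370.312 → ⌈·⌉ = 1371
j=4: r + 3k = 1856.437 → ⌈·⌉ = 1857
j=5: r + 4k = 2342.562 → ⌈·⌉ = 2343
j=6: r + 5k = 2828.687 → ⌈·⌉ = 2829
j=7: r + 6k = 3314.812 → ⌈·⌉ = 3315
j=8: r + 7k = 3800.937 → ⌈·⌉ = 3801
j=9: r + 8k = 4287.062 → ⌈·⌉ = 4288
j=10: r + 9k = 4773.187 → ⌈·⌉ = 4774
j=11: r + 10k = 5259.312 → ⌈·⌉ = 5260
j=12: r + 11k = 5745.437 → ⌈·⌉ = 5746
j=13: r + 12k = 6231.562 → ⌈·⌉ = 6232
j=14: r + 13k = 6717.687 → ⌈·⌉ = 6718
j=15: r + 14k = 7203.812 → ⌈·⌉ = 7204
j=16: r + 15k = 7689.937 → ⌈·⌉ = 7690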